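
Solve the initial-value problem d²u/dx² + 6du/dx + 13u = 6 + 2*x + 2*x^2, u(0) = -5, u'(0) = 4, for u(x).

u = 950/2197 + 2*x**2/13 + 2*x/169 - 27043*exp(-3*x)*sin(2*x)/4394 - 11935*cos(2*x)*exp(-3*x)/2197

Characteristic equation r² + 6r + 13 = 0 has discriminant (6)² - 4·(13) = -16 < 0, so r = -3 ± 2i.
Hence u_h = C1*cos(2*x)*exp(-3*x) + C2*exp(-3*x)*sin(2*x).
For the particular solution try u_p = A0 + A1*x + A2*x^2. Substituting and matching coefficients of each power of x gives A0 = 950/2197, A1 = 2/169, A2 = 2/13, so u_p = 950/2197 + 2*x^2/13 + 2*x/169.
General solution: u = 950/2197 + 2*x^2/13 + 2*x/169 + C1*cos(2*x)*exp(-3*x) + C2*exp(-3*x)*sin(2*x).
Apply the initial conditions: u(0) = 950/2197 + C1 = -5 and u'(0) = 2/169 - 3*C1 + 2*C2 = 4. Solving gives C1 = -11935/2197, C2 = -27043/4394.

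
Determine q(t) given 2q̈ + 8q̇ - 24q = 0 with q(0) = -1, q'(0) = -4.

Divide through by 2: q'' + 4q' - 12q = 0.
Characteristic equation r² + 4r - 12 = 0 factors as (r + 6)(r - 2) = 0, so r = -6, 2.
Hence q_h = C1*exp(-6*t) + C2*exp(2*t).
Apply the initial conditions: q(0) = C1 + C2 = -1 and q'(0) = -6*C1 + 2*C2 = -4. Solving gives C1 = 1/4, C2 = -5/4.

q = -5*exp(2*t)/4 + exp(-6*t)/4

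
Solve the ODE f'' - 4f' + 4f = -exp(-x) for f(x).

f = -exp(-x)/9 + C1*exp(2*x) + C2*x*exp(2*x)

Characteristic equation r² - 4r + 4 = 0 has discriminant (-4)² - 4·(4) = 0, so r = 2 is a repeated root.
Hence f_h = (C1 + C2*x)*exp(2*x).
Try f_p = A*exp(-x). Substituting into the equation and dividing by exp(-x) gives A = -1/9, so f_p = -exp(-x)/9.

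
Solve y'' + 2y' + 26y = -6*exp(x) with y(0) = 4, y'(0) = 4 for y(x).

Characteristic equation r² + 2r + 26 = 0 has discriminant (2)² - 4·(26) = -100 < 0, so r = -1 ± 5i.
Hence y_h = C1*cos(5*x)*exp(-x) + C2*exp(-x)*sin(5*x).
Try y_p = A*exp(x). Substituting into the equation and dividing by exp(x) gives A = -6/29, so y_p = -6*exp(x)/29.
General solution: y = -6*exp(x)/29 + C1*cos(5*x)*exp(-x) + C2*exp(-x)*sin(5*x).
Apply the initial conditions: y(0) = -6/29 + C1 = 4 and y'(0) = -6/29 - C1 + 5*C2 = 4. Solving gives C1 = 122/29, C2 = 244/145.

y = -6*exp(x)/29 + 122*cos(5*x)*exp(-x)/29 + 244*exp(-x)*sin(5*x)/145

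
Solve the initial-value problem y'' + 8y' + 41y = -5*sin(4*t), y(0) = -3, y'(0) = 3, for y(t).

Characteristic equation r² + 8r + 41 = 0 has discriminant (8)² - 4·(41) = -100 < 0, so r = -4 ± 5i.
Hence y_h = C1*cos(5*t)*exp(-4*t) + C2*exp(-4*t)*sin(5*t).
Try y_p = A*cos(4*t) + B*sin(4*t). Substituting and equating the coefficients of cos(4t) and sin(4t) gives A = 160/1649, B = -125/1649, so y_p = -125*sin(4*t)/1649 + 160*cos(4*t)/1649.
General solution: y = -125*sin(4*t)/1649 + 160*cos(4*t)/1649 + C1*cos(5*t)*exp(-4*t) + C2*exp(-4*t)*sin(5*t).
Apply the initial conditions: y(0) = 160/1649 + C1 = -3 and y'(0) = -500/1649 - 4*C1 + 5*C2 = 3. Solving gives C1 = -5107/1649, C2 = -14981/8245.

y = -125*sin(4*t)/1649 + 160*cos(4*t)/1649 - 14981*exp(-4*t)*sin(5*t)/8245 - 5107*cos(5*t)*exp(-4*t)/1649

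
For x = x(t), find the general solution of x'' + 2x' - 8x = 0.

x = C1*exp(-4*t) + C2*exp(2*t)

Characteristic equation r² + 2r - 8 = 0 factors as (r + 4)(r - 2) = 0, so r = -4, 2.
Hence x_h = C1*exp(-4*t) + C2*exp(2*t).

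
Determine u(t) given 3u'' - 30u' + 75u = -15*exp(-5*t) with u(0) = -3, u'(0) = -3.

Divide through by 3: u'' - 10u' + 25u = -5*exp(-5*t).
Characteristic equation r² - 10r + 25 = 0 has discriminant (-10)² - 4·(25) = 0, so r = 5 is a repeated root.
Hence u_h = (C1 + C2*t)*exp(5*t).
Try u_p = A*exp(-5*t). Substituting into the equation and dividing by exp(-5*t) gives A = -1/20, so u_p = -exp(-5*t)/20.
General solution: u = -exp(-5*t)/20 + C1*exp(5*t) + C2*t*exp(5*t).
Apply the initial conditions: u(0) = -1/20 + C1 = -3 and u'(0) = 1/4 + C2 + 5*C1 = -3. Solving gives C1 = -59/20, C2 = 23/2.

u = -59*exp(5*t)/20 - exp(-5*t)/20 + 23*t*exp(5*t)/2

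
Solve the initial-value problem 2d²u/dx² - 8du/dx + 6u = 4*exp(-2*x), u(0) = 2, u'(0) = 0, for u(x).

u = -4*exp(3*x)/5 + 2*exp(-2*x)/15 + 8*exp(x)/3

Divide through by 2: u'' - 4u' + 3u = 2*exp(-2*x).
Characteristic equation r² - 4r + 3 = 0 factors as (r - 3)(r - 1) = 0, so r = 3, 1.
Hence u_h = C1*exp(3*x) + C2*exp(x).
Try u_p = A*exp(-2*x). Substituting into the equation and dividing by exp(-2*x) gives A = 2/15, so u_p = 2*exp(-2*x)/15.
General solution: u = 2*exp(-2*x)/15 + C1*exp(3*x) + C2*exp(x).
Apply the initial conditions: u(0) = 2/15 + C1 + C2 = 2 and u'(0) = -4/15 + C2 + 3*C1 = 0. Solving gives C1 = -4/5, C2 = 8/3.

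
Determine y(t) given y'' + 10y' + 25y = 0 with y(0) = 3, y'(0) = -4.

y = 3*exp(-5*t) + 11*t*exp(-5*t)

Characteristic equation r² + 10r + 25 = 0 has discriminant (10)² - 4·(25) = 0, so r = -5 is a repeated root.
Hence y_h = (C1 + C2*t)*exp(-5*t).
Apply the initial conditions: y(0) = C1 = 3 and y'(0) = C2 - 5*C1 = -4. Solving gives C1 = 3, C2 = 11.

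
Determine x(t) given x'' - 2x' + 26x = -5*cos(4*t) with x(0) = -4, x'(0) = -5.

x = -25*cos(4*t)/82 + 10*sin(4*t)/41 - 303*cos(5*t)*exp(t)/82 - 187*exp(t)*sin(5*t)/410

Characteristic equation r² - 2r + 26 = 0 has discriminant (-2)² - 4·(26) = -100 < 0, so r = 1 ± 5i.
Hence x_h = C1*cos(5*t)*exp(t) + C2*exp(t)*sin(5*t).
Try x_p = A*cos(4*t) + B*sin(4*t). Substituting and equating the coefficients of cos(4t) and sin(4t) gives A = -25/82, B = 10/41, so x_p = -25*cos(4*t)/82 + 10*sin(4*t)/41.
General solution: x = -25*cos(4*t)/82 + 10*sin(4*t)/41 + C1*cos(5*t)*exp(t) + C2*exp(t)*sin(5*t).
Apply the initial conditions: x(0) = -25/82 + C1 = -4 and x'(0) = 40/41 + C1 + 5*C2 = -5. Solving gives C1 = -303/82, C2 = -187/410.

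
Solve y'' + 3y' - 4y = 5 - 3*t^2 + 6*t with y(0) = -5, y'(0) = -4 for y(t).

y = -37/32 - 19*exp(t)/5 - 7*exp(-4*t)/160 - 3*t/8 + 3*t**2/4

Characteristic equation r² + 3r - 4 = 0 factors as (r - 1)(r + 4) = 0, so r = 1, -4.
Hence y_h = C1*exp(t) + C2*exp(-4*t).
For the particular solution try y_p = A0 + A1*t + A2*t^2. Substituting and matching coefficients of each power of t gives A0 = -37/32, A1 = -3/8, A2 = 3/4, so y_p = -37/32 - 3*t/8 + 3*t^2/4.
General solution: y = -37/32 - 3*t/8 + 3*t^2/4 + C1*exp(t) + C2*exp(-4*t).
Apply the initial conditions: y(0) = -37/32 + C1 + C2 = -5 and y'(0) = -3/8 + C1 - 4*C2 = -4. Solving gives C1 = -19/5, C2 = -7/160.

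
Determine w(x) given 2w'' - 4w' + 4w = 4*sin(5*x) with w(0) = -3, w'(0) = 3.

w = -46*sin(5*x)/629 + 20*cos(5*x)/629 - 1907*cos(x)*exp(x)/629 + 4024*exp(x)*sin(x)/629

Divide through by 2: w'' - 2w' + 2w = 2*sin(5*x).
Characteristic equation r² - 2r + 2 = 0 has discriminant (-2)² - 4·(2) = -4 < 0, so r = 1 ± i.
Hence w_h = C1*cos(x)*exp(x) + C2*exp(x)*sin(x).
Try w_p = A*cos(5*x) + B*sin(5*x). Substituting and equating the coefficients of cos(5x) and sin(5x) gives A = 20/629, B = -46/629, so w_p = -46*sin(5*x)/629 + 20*cos(5*x)/629.
General solution: w = -46*sin(5*x)/629 + 20*cos(5*x)/629 + C1*cos(x)*exp(x) + C2*exp(x)*sin(x).
Apply the initial conditions: w(0) = 20/629 + C1 = -3 and w'(0) = -230/629 + C1 + C2 = 3. Solving gives C1 = -1907/629, C2 = 4024/629.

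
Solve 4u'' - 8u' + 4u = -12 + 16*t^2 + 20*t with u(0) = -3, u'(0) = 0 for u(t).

Divide through by 4: u'' - 2u' + u = -3 + 4*t^2 + 5*t.
Characteristic equation r² - 2r + 1 = 0 has discriminant (-2)² - 4·(1) = 0, so r = 1 is a repeated root.
Hence u_h = (C1 + C2*t)*exp(t).
For the particular solution try u_p = A0 + A1*t + A2*t^2. Substituting and matching coefficients of each power of t gives A0 = 31, A1 = 21, A2 = 4, so u_p = 31 + 4*t^2 + 21*t.
General solution: u = 31 + 4*t^2 + 21*t + C1*exp(t) + C2*t*exp(t).
Apply the initial conditions: u(0) = 31 + C1 = -3 and u'(0) = 21 + C1 + C2 = 0. Solving gives C1 = -34, C2 = 13.

u = 31 - 34*exp(t) + 4*t**2 + 21*t + 13*t*exp(t)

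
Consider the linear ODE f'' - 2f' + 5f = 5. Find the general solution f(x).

f = 1 + C1*cos(2*x)*exp(x) + C2*exp(x)*sin(2*x)

Characteristic equation r² - 2r + 5 = 0 has discriminant (-2)² - 4·(5) = -16 < 0, so r = 1 ± 2i.
Hence f_h = C1*cos(2*x)*exp(x) + C2*exp(x)*sin(2*x).
For the particular solution try f_p = A0. Substituting and matching coefficients of each power of x gives A0 = 1, so f_p = 1.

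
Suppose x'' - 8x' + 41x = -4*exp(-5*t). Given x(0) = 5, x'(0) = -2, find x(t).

Characteristic equation r² - 8r + 41 = 0 has discriminant (-8)² - 4·(41) = -100 < 0, so r = 4 ± 5i.
Hence x_h = C1*cos(5*t)*exp(4*t) + C2*exp(4*t)*sin(5*t).
Try x_p = A*exp(-5*t). Substituting into the equation and dividing by exp(-5*t) gives A = -2/53, so x_p = -2*exp(-5*t)/53.
General solution: x = -2*exp(-5*t)/53 + C1*cos(5*t)*exp(4*t) + C2*exp(4*t)*sin(5*t).
Apply the initial conditions: x(0) = -2/53 + C1 = 5 and x'(0) = 10/53 + 4*C1 + 5*C2 = -2. Solving gives C1 = 267/53, C2 = -1184/265.

x = -2*exp(-5*t)/53 - 1184*exp(4*t)*sin(5*t)/265 + 267*cos(5*t)*exp(4*t)/53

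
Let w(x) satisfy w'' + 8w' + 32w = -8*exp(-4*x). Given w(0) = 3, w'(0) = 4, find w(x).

w = -exp(-4*x)/2 + 4*exp(-4*x)*sin(4*x) + 7*cos(4*x)*exp(-4*x)/2

Characteristic equation r² + 8r + 32 = 0 has discriminant (8)² - 4·(32) = -64 < 0, so r = -4 ± 4i.
Hence w_h = C1*cos(4*x)*exp(-4*x) + C2*exp(-4*x)*sin(4*x).
Try w_p = A*exp(-4*x). Substituting into the equation and dividing by exp(-4*x) gives A = -1/2, so w_p = -exp(-4*x)/2.
General solution: w = -exp(-4*x)/2 + C1*cos(4*x)*exp(-4*x) + C2*exp(-4*x)*sin(4*x).
Apply the initial conditions: w(0) = -1/2 + C1 = 3 and w'(0) = 2 - 4*C1 + 4*C2 = 4. Solving gives C1 = 7/2, C2 = 4.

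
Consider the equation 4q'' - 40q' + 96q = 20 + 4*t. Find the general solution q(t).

q = 65/288 + t/24 + C1*exp(4*t) + C2*exp(6*t)

Divide through by 4: q'' - 10q' + 24q = 5 + t.
Characteristic equation r² - 10r + 24 = 0 factors as (r - 4)(r - 6) = 0, so r = 4, 6.
Hence q_h = C1*exp(4*t) + C2*exp(6*t).
For the particular solution try q_p = A0 + A1*t. Substituting and matching coefficients of each power of t gives A0 = 65/288, A1 = 1/24, so q_p = 65/288 + t/24.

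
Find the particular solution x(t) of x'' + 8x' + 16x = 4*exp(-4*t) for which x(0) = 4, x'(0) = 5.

Characteristic equation r² + 8r + 16 = 0 has discriminant (8)² - 4·(16) = 0, so r = -4 is a repeated root.
Hence x_h = (C1 + C2*t)*exp(-4*t).
Since exp(-4*t) solves the homogeneous equation (r = -4 is a root of multiplicity 2), multiply the trial by t^2. Try x_p = A*t^2*exp(-4*t). Substituting into the equation and dividing by exp(-4*t) gives A = 2, so x_p = 2*t^2*exp(-4*t).
General solution: x = C1*exp(-4*t) + 2*t^2*exp(-4*t) + C2*t*exp(-4*t).
Apply the initial conditions: x(0) = C1 = 4 and x'(0) = C2 - 4*C1 = 5. Solving gives C1 = 4, C2 = 21.

x = 4*exp(-4*t) + 2*t**2*exp(-4*t) + 21*t*exp(-4*t)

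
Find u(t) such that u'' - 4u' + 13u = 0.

Characteristic equation r² - 4r + 13 = 0 has discriminant (-4)² - 4·(13) = -36 < 0, so r = 2 ± 3i.
Hence u_h = C1*cos(3*t)*exp(2*t) + C2*exp(2*t)*sin(3*t).

u = C1*cos(3*t)*exp(2*t) + C2*exp(2*t)*sin(3*t)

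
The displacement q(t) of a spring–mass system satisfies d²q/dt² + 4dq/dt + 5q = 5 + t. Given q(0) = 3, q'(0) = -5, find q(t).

q = 21/25 + t/5 - 22*exp(-2*t)*sin(t)/25 + 54*cos(t)*exp(-2*t)/25

Characteristic equation r² + 4r + 5 = 0 has discriminant (4)² - 4·(5) = -4 < 0, so r = -2 ± i.
Hence q_h = C1*cos(t)*exp(-2*t) + C2*exp(-2*t)*sin(t).
For the particular solution try q_p = A0 + A1*t. Substituting and matching coefficients of each power of t gives A0 = 21/25, A1 = 1/5, so q_p = 21/25 + t/5.
General solution: q = 21/25 + t/5 + C1*cos(t)*exp(-2*t) + C2*exp(-2*t)*sin(t).
Apply the initial conditions: q(0) = 21/25 + C1 = 3 and q'(0) = 1/5 + C2 - 2*C1 = -5. Solving gives C1 = 54/25, C2 = -22/25.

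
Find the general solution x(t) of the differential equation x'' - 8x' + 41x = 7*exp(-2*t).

Characteristic equation r² - 8r + 41 = 0 has discriminant (-8)² - 4·(41) = -100 < 0, so r = 4 ± 5i.
Hence x_h = C1*cos(5*t)*exp(4*t) + C2*exp(4*t)*sin(5*t).
Try x_p = A*exp(-2*t). Substituting into the equation and dividing by exp(-2*t) gives A = 7/61, so x_p = 7*exp(-2*t)/61.

x = 7*exp(-2*t)/61 + C1*cos(5*t)*exp(4*t) + C2*exp(4*t)*sin(5*t)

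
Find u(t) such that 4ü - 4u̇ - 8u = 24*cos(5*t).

u = -81*cos(5*t)/377 - 15*sin(5*t)/377 + C1*exp(-t) + C2*exp(2*t)

Divide through by 4: u'' - u' - 2u = 6*cos(5*t).
Characteristic equation r² - r - 2 = 0 factors as (r + 1)(r - 2) = 0, so r = -1, 2.
Hence u_h = C1*exp(-t) + C2*exp(2*t).
Try u_p = A*cos(5*t) + B*sin(5*t). Substituting and equating the coefficients of cos(5t) and sin(5t) gives A = -81/377, B = -15/377, so u_p = -81*cos(5*t)/377 - 15*sin(5*t)/377.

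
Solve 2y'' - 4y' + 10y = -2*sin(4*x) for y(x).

Divide through by 2: y'' - 2y' + 5y = -sin(4*x).
Characteristic equation r² - 2r + 5 = 0 has discriminant (-2)² - 4·(5) = -16 < 0, so r = 1 ± 2i.
Hence y_h = C1*cos(2*x)*exp(x) + C2*exp(x)*sin(2*x).
Try y_p = A*cos(4*x) + B*sin(4*x). Substituting and equating the coefficients of cos(4x) and sin(4x) gives A = -8/185, B = 11/185, so y_p = -8*cos(4*x)/185 + 11*sin(4*x)/185.

y = -8*cos(4*x)/185 + 11*sin(4*x)/185 + C1*cos(2*x)*exp(x) + C2*exp(x)*sin(2*x)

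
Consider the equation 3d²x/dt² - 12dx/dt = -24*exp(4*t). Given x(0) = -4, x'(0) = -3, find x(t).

x = -15/4 - exp(4*t)/4 - 2*t*exp(4*t)

Divide through by 3: x'' - 4x' = -8*exp(4*t).
Characteristic equation r² - 4r = 0 factors as (r - 4)r = 0, so r = 4, 0.
Hence x_h = C1*exp(4*t) + C2.
Since exp(4*t) solves the homogeneous equation (r = 4 is a root of multiplicity 1), multiply the trial by t. Try x_p = A*t*exp(4*t). Substituting into the equation and dividing by exp(4*t) gives A = -2, so x_p = -2*t*exp(4*t).
General solution: x = C2 + C1*exp(4*t) - 2*t*exp(4*t).
Apply the initial conditions: x(0) = C1 + C2 = -4 and x'(0) = -2 + 4*C1 = -3. Solving gives C1 = -1/4, C2 = -15/4.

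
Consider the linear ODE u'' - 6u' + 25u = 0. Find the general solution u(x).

Characteristic equation r² - 6r + 25 = 0 has discriminant (-6)² - 4·(25) = -64 < 0, so r = 3 ± 4i.
Hence u_h = C1*cos(4*x)*exp(3*x) + C2*exp(3*x)*sin(4*x).

u = C1*cos(4*x)*exp(3*x) + C2*exp(3*x)*sin(4*x)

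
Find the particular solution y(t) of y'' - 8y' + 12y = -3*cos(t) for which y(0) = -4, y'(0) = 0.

y = -57*exp(2*t)/10 - 33*cos(t)/185 + 24*sin(t)/185 + 139*exp(6*t)/74

Characteristic equation r² - 8r + 12 = 0 factors as (r - 2)(r - 6) = 0, so r = 2, 6.
Hence y_h = C1*exp(2*t) + C2*exp(6*t).
Try y_p = A*cos(t) + B*sin(t). Substituting and equating the coefficients of cos(t) and sin(t) gives A = -33/185, B = 24/185, so y_p = -33*cos(t)/185 + 24*sin(t)/185.
General solution: y = -33*cos(t)/185 + 24*sin(t)/185 + C1*exp(2*t) + C2*exp(6*t).
Apply the initial conditions: y(0) = -33/185 + C1 + C2 = -4 and y'(0) = 24/185 + 2*C1 + 6*C2 = 0. Solving gives C1 = -57/10, C2 = 139/74.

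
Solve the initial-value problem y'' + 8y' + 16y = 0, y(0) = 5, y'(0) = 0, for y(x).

y = 5*exp(-4*x) + 20*x*exp(-4*x)

Characteristic equation r² + 8r + 16 = 0 has discriminant (8)² - 4·(16) = 0, so r = -4 is a repeated root.
Hence y_h = (C1 + C2*x)*exp(-4*x).
Apply the initial conditions: y(0) = C1 = 5 and y'(0) = C2 - 4*C1 = 0. Solving gives C1 = 5, C2 = 20.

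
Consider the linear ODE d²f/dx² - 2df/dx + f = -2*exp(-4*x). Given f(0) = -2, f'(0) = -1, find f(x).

f = -48*exp(x)/25 - 2*exp(-4*x)/25 + 3*x*exp(x)/5

Characteristic equation r² - 2r + 1 = 0 has discriminant (-2)² - 4·(1) = 0, so r = 1 is a repeated root.
Hence f_h = (C1 + C2*x)*exp(x).
Try f_p = A*exp(-4*x). Substituting into the equation and dividing by exp(-4*x) gives A = -2/25, so f_p = -2*exp(-4*x)/25.
General solution: f = -2*exp(-4*x)/25 + C1*exp(x) + C2*x*exp(x).
Apply the initial conditions: f(0) = -2/25 + C1 = -2 and f'(0) = 8/25 + C1 + C2 = -1. Solving gives C1 = -48/25, C2 = 3/5.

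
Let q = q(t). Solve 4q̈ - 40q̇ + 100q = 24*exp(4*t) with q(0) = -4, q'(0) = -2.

Divide through by 4: q'' - 10q' + 25q = 6*exp(4*t).
Characteristic equation r² - 10r + 25 = 0 has discriminant (-10)² - 4·(25) = 0, so r = 5 is a repeated root.
Hence q_h = (C1 + C2*t)*exp(5*t).
Try q_p = A*exp(4*t). Substituting into the equation and dividing by exp(4*t) gives A = 6, so q_p = 6*exp(4*t).
General solution: q = 6*exp(4*t) + C1*exp(5*t) + C2*t*exp(5*t).
Apply the initial conditions: q(0) = 6 + C1 = -4 and q'(0) = 24 + C2 + 5*C1 = -2. Solving gives C1 = -10, C2 = 24.

q = -10*exp(5*t) + 6*exp(4*t) + 24*t*exp(5*t)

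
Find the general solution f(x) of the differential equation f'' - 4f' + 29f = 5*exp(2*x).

Characteristic equation r² - 4r + 29 = 0 has discriminant (-4)² - 4·(29) = -100 < 0, so r = 2 ± 5i.
Hence f_h = C1*cos(5*x)*exp(2*x) + C2*exp(2*x)*sin(5*x).
Try f_p = A*exp(2*x). Substituting into the equation and dividing by exp(2*x) gives A = 1/5, so f_p = exp(2*x)/5.

f = exp(2*x)/5 + C1*cos(5*x)*exp(2*x) + C2*exp(2*x)*sin(5*x)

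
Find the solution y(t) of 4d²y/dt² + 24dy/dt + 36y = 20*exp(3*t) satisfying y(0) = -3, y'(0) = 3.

Divide through by 4: y'' + 6y' + 9y = 5*exp(3*t).
Characteristic equation r² + 6r + 9 = 0 has discriminant (6)² - 4·(9) = 0, so r = -3 is a repeated root.
Hence y_h = (C1 + C2*t)*exp(-3*t).
Try y_p = A*exp(3*t). Substituting into the equation and dividing by exp(3*t) gives A = 5/36, so y_p = 5*exp(3*t)/36.
General solution: y = 5*exp(3*t)/36 + C1*exp(-3*t) + C2*t*exp(-3*t).
Apply the initial conditions: y(0) = 5/36 + C1 = -3 and y'(0) = 5/12 + C2 - 3*C1 = 3. Solving gives C1 = -113/36, C2 = -41/6.

y = -113*exp(-3*t)/36 + 5*exp(3*t)/36 - 41*t*exp(-3*t)/6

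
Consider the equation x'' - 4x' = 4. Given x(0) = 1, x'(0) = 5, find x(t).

x = -1/2 - t + 3*exp(4*t)/2

Characteristic equation r² - 4r = 0 factors as (r - 4)r = 0, so r = 4, 0.
Hence x_h = C1*exp(4*t) + C2.
Since 0 is a characteristic root (multiplicity 1), multiply the polynomial trial by t: try x_p = A0*t. Substituting and matching coefficients of each power of t gives A0 = -1, so x_p = -t.
General solution: x = C2 - t + C1*exp(4*t).
Apply the initial conditions: x(0) = C1 + C2 = 1 and x'(0) = -1 + 4*C1 = 5. Solving gives C1 = 3/2, C2 = -1/2.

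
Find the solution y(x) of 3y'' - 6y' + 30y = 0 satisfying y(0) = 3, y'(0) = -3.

Divide through by 3: y'' - 2y' + 10y = 0.
Characteristic equation r² - 2r + 10 = 0 has discriminant (-2)² - 4·(10) = -36 < 0, so r = 1 ± 3i.
Hence y_h = C1*cos(3*x)*exp(x) + C2*exp(x)*sin(3*x).
Apply the initial conditions: y(0) = C1 = 3 and y'(0) = C1 + 3*C2 = -3. Solving gives C1 = 3, C2 = -2.

y = -2*exp(x)*sin(3*x) + 3*cos(3*x)*exp(x)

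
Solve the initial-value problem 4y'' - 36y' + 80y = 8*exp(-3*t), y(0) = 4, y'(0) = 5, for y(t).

Divide through by 4: y'' - 9y' + 20y = 2*exp(-3*t).
Characteristic equation r² - 9r + 20 = 0 factors as (r - 5)(r - 4) = 0, so r = 5, 4.
Hence y_h = C1*exp(5*t) + C2*exp(4*t).
Try y_p = A*exp(-3*t). Substituting into the equation and dividing by exp(-3*t) gives A = 1/28, so y_p = exp(-3*t)/28.
General solution: y = exp(-3*t)/28 + C1*exp(5*t) + C2*exp(4*t).
Apply the initial conditions: y(0) = 1/28 + C1 + C2 = 4 and y'(0) = -3/28 + 4*C2 + 5*C1 = 5. Solving gives C1 = -43/4, C2 = 103/7.

y = -43*exp(5*t)/4 + exp(-3*t)/28 + 103*exp(4*t)/7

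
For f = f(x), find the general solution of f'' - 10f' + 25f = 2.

f = 2/25 + C1*exp(5*x) + C2*x*exp(5*x)

Characteristic equation r² - 10r + 25 = 0 has discriminant (-10)² - 4·(25) = 0, so r = 5 is a repeated root.
Hence f_h = (C1 + C2*x)*exp(5*x).
For the particular solution try f_p = A0. Substituting and matching coefficients of each power of x gives A0 = 2/25, so f_p = 2/25.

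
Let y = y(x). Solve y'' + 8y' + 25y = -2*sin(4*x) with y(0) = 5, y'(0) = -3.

y = -18*sin(4*x)/1105 + 64*cos(4*x)/1105 + 5461*cos(3*x)*exp(-4*x)/1105 + 18601*exp(-4*x)*sin(3*x)/3315

Characteristic equation r² + 8r + 25 = 0 has discriminant (8)² - 4·(25) = -36 < 0, so r = -4 ± 3i.
Hence y_h = C1*cos(3*x)*exp(-4*x) + C2*exp(-4*x)*sin(3*x).
Try y_p = A*cos(4*x) + B*sin(4*x). Substituting and equating the coefficients of cos(4x) and sin(4x) gives A = 64/1105, B = -18/1105, so y_p = -18*sin(4*x)/1105 + 64*cos(4*x)/1105.
General solution: y = -18*sin(4*x)/1105 + 64*cos(4*x)/1105 + C1*cos(3*x)*exp(-4*x) + C2*exp(-4*x)*sin(3*x).
Apply the initial conditions: y(0) = 64/1105 + C1 = 5 and y'(0) = -72/1105 - 4*C1 + 3*C2 = -3. Solving gives C1 = 5461/1105, C2 = 18601/3315.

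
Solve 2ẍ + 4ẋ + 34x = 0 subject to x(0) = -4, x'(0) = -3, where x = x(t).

Divide through by 2: x'' + 2x' + 17x = 0.
Characteristic equation r² + 2r + 17 = 0 has discriminant (2)² - 4·(17) = -64 < 0, so r = -1 ± 4i.
Hence x_h = C1*cos(4*t)*exp(-t) + C2*exp(-t)*sin(4*t).
Apply the initial conditions: x(0) = C1 = -4 and x'(0) = -C1 + 4*C2 = -3. Solving gives C1 = -4, C2 = -7/4.

x = -4*cos(4*t)*exp(-t) - 7*exp(-t)*sin(4*t)/4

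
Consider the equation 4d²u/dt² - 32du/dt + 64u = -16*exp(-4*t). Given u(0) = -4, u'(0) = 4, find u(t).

Divide through by 4: u'' - 8u' + 16u = -4*exp(-4*t).
Characteristic equation r² - 8r + 16 = 0 has discriminant (-8)² - 4·(16) = 0, so r = 4 is a repeated root.
Hence u_h = (C1 + C2*t)*exp(4*t).
Try u_p = A*exp(-4*t). Substituting into the equation and dividing by exp(-4*t) gives A = -1/16, so u_p = -exp(-4*t)/16.
General solution: u = -exp(-4*t)/16 + C1*exp(4*t) + C2*t*exp(4*t).
Apply the initial conditions: u(0) = -1/16 + C1 = -4 and u'(0) = 1/4 + C2 + 4*C1 = 4. Solving gives C1 = -63/16, C2 = 39/2.

u = -63*exp(4*t)/16 - exp(-4*t)/16 + 39*t*exp(4*t)/2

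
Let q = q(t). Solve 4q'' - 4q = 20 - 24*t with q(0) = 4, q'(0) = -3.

Divide through by 4: q'' - q = 5 - 6*t.
Characteristic equation r² - 1 = 0 factors as (r + 1)(r - 1) = 0, so r = -1, 1.
Hence q_h = C1*exp(-t) + C2*exp(t).
For the particular solution try q_p = A0 + A1*t. Substituting and matching coefficients of each power of t gives A0 = -5, A1 = 6, so q_p = -5 + 6*t.
General solution: q = -5 + 6*t + C1*exp(-t) + C2*exp(t).
Apply the initial conditions: q(0) = -5 + C1 + C2 = 4 and q'(0) = 6 + C2 - C1 = -3. Solving gives C1 = 9, C2 = 0.

q = -5 + 6*t + 9*exp(-t)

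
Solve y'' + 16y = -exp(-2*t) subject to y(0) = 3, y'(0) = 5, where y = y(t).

Characteristic equation r² + 16 = 0 has discriminant (0)² - 4·(16) = -64 < 0, so r = ± 4i.
Hence y_h = C1*cos(4*t) + C2*sin(4*t).
Try y_p = A*exp(-2*t). Substituting into the equation and dividing by exp(-2*t) gives A = -1/20, so y_p = -exp(-2*t)/20.
General solution: y = -exp(-2*t)/20 + C1*cos(4*t) + C2*sin(4*t).
Apply the initial conditions: y(0) = -1/20 + C1 = 3 and y'(0) = 1/10 + 4*C2 = 5. Solving gives C1 = 61/20, C2 = 49/40.

y = -exp(-2*t)/20 + 49*sin(4*t)/40 + 61*cos(4*t)/20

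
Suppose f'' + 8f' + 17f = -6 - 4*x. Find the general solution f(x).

Characteristic equation r² + 8r + 17 = 0 has discriminant (8)² - 4·(17) = -4 < 0, so r = -4 ± i.
Hence f_h = C1*cos(x)*exp(-4*x) + C2*exp(-4*x)*sin(x).
For the particular solution try f_p = A0 + A1*x. Substituting and matching coefficients of each power of x gives A0 = -70/289, A1 = -4/17, so f_p = -70/289 - 4*x/17.

f = -70/289 - 4*x/17 + C1*cos(x)*exp(-4*x) + C2*exp(-4*x)*sin(x)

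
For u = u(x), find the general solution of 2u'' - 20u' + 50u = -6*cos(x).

Divide through by 2: u'' - 10u' + 25u = -3*cos(x).
Characteristic equation r² - 10r + 25 = 0 has discriminant (-10)² - 4·(25) = 0, so r = 5 is a repeated root.
Hence u_h = (C1 + C2*x)*exp(5*x).
Try u_p = A*cos(x) + B*sin(x). Substituting and equating the coefficients of cos(x) and sin(x) gives A = -18/169, B = 15/338, so u_p = -18*cos(x)/169 + 15*sin(x)/338.

u = -18*cos(x)/169 + 15*sin(x)/338 + C1*exp(5*x) + C2*x*exp(5*x)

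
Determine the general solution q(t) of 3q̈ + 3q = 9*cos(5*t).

Divide through by 3: q'' + q = 3*cos(5*t).
Characteristic equation r² + 1 = 0 has discriminant (0)² - 4·(1) = -4 < 0, so r = ± i.
Hence q_h = C1*cos(t) + C2*sin(t).
Try q_p = A*cos(5*t) + B*sin(5*t). Substituting and equating the coefficients of cos(5t) and sin(5t) gives A = -1/8, B = 0, so q_p = -cos(5*t)/8.

q = -cos(5*t)/8 + C1*cos(t) + C2*sin(t)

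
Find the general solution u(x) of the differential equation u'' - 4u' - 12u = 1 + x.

u = -1/18 - x/12 + C1*exp(6*x) + C2*exp(-2*x)

Characteristic equation r² - 4r - 12 = 0 factors as (r - 6)(r + 2) = 0, so r = 6, -2.
Hence u_h = C1*exp(6*x) + C2*exp(-2*x).
For the particular solution try u_p = A0 + A1*x. Substituting and matching coefficients of each power of x gives A0 = -1/18, A1 = -1/12, so u_p = -1/18 - x/12.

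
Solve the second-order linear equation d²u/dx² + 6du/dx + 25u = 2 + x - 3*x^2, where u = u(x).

u = 1034/15625 - 3*x**2/25 + 61*x/625 + C1*cos(4*x)*exp(-3*x) + C2*exp(-3*x)*sin(4*x)

Characteristic equation r² + 6r + 25 = 0 has discriminant (6)² - 4·(25) = -64 < 0, so r = -3 ± 4i.
Hence u_h = C1*cos(4*x)*exp(-3*x) + C2*exp(-3*x)*sin(4*x).
For the particular solution try u_p = A0 + A1*x + A2*x^2. Substituting and matching coefficients of each power of x gives A0 = 1034/15625, A1 = 61/625, A2 = -3/25, so u_p = 1034/15625 - 3*x^2/25 + 61*x/625.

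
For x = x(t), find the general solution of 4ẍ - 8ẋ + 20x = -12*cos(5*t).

Divide through by 4: x'' - 2x' + 5x = -3*cos(5*t).
Characteristic equation r² - 2r + 5 = 0 has discriminant (-2)² - 4·(5) = -16 < 0, so r = 1 ± 2i.
Hence x_h = C1*cos(2*t)*exp(t) + C2*exp(t)*sin(2*t).
Try x_p = A*cos(5*t) + B*sin(5*t). Substituting and equating the coefficients of cos(5t) and sin(5t) gives A = 3/25, B = 3/50, so x_p = 3*cos(5*t)/25 + 3*sin(5*t)/50.

x = 3*cos(5*t)/25 + 3*sin(5*t)/50 + C1*cos(2*t)*exp(t) + C2*exp(t)*sin(2*t)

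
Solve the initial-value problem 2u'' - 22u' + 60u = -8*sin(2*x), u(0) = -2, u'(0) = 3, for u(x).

u = -427*exp(5*x)/29 - 13*sin(2*x)/145 - 11*cos(2*x)/145 + 64*exp(6*x)/5

Divide through by 2: u'' - 11u' + 30u = -4*sin(2*x).
Characteristic equation r² - 11r + 30 = 0 factors as (r - 6)(r - 5) = 0, so r = 6, 5.
Hence u_h = C1*exp(6*x) + C2*exp(5*x).
Try u_p = A*cos(2*x) + B*sin(2*x). Substituting and equating the coefficients of cos(2x) and sin(2x) gives A = -11/145, B = -13/145, so u_p = -13*sin(2*x)/145 - 11*cos(2*x)/145.
General solution: u = -13*sin(2*x)/145 - 11*cos(2*x)/145 + C1*exp(6*x) + C2*exp(5*x).
Apply the initial conditions: u(0) = -11/145 + C1 + C2 = -2 and u'(0) = -26/145 + 5*C2 + 6*C1 = 3. Solving gives C1 = 64/5, C2 = -427/29.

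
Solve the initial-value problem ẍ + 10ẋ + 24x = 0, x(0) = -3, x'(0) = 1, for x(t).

x = -17*exp(-4*t)/2 + 11*exp(-6*t)/2

Characteristic equation r² + 10r + 24 = 0 factors as (r + 6)(r + 4) = 0, so r = -6, -4.
Hence x_h = C1*exp(-6*t) + C2*exp(-4*t).
Apply the initial conditions: x(0) = C1 + C2 = -3 and x'(0) = -6*C1 - 4*C2 = 1. Solving gives C1 = 11/2, C2 = -17/2.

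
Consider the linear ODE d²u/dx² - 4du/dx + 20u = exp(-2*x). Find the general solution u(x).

Characteristic equation r² - 4r + 20 = 0 has discriminant (-4)² - 4·(20) = -64 < 0, so r = 2 ± 4i.
Hence u_h = C1*cos(4*x)*exp(2*x) + C2*exp(2*x)*sin(4*x).
Try u_p = A*exp(-2*x). Substituting into the equation and dividing by exp(-2*x) gives A = 1/32, so u_p = exp(-2*x)/32.

u = exp(-2*x)/32 + C1*cos(4*x)*exp(2*x) + C2*exp(2*x)*sin(4*x)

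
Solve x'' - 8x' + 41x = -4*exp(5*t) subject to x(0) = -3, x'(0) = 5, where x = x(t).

x = -2*exp(5*t)/13 - 37*cos(5*t)*exp(4*t)/13 + 223*exp(4*t)*sin(5*t)/65

Characteristic equation r² - 8r + 41 = 0 has discriminant (-8)² - 4·(41) = -100 < 0, so r = 4 ± 5i.
Hence x_h = C1*cos(5*t)*exp(4*t) + C2*exp(4*t)*sin(5*t).
Try x_p = A*exp(5*t). Substituting into the equation and dividing by exp(5*t) gives A = -2/13, so x_p = -2*exp(5*t)/13.
General solution: x = -2*exp(5*t)/13 + C1*cos(5*t)*exp(4*t) + C2*exp(4*t)*sin(5*t).
Apply the initial conditions: x(0) = -2/13 + C1 = -3 and x'(0) = -10/13 + 4*C1 + 5*C2 = 5. Solving gives C1 = -37/13, C2 = 223/65.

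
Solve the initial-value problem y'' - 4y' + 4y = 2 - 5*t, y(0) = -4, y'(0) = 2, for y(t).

y = -3/4 - 13*exp(2*t)/4 - 5*t/4 + 39*t*exp(2*t)/4

Characteristic equation r² - 4r + 4 = 0 has discriminant (-4)² - 4·(4) = 0, so r = 2 is a repeated root.
Hence y_h = (C1 + C2*t)*exp(2*t).
For the particular solution try y_p = A0 + A1*t. Substituting and matching coefficients of each power of t gives A0 = -3/4, A1 = -5/4, so y_p = -3/4 - 5*t/4.
General solution: y = -3/4 - 5*t/4 + C1*exp(2*t) + C2*t*exp(2*t).
Apply the initial conditions: y(0) = -3/4 + C1 = -4 and y'(0) = -5/4 + C2 + 2*C1 = 2. Solving gives C1 = -13/4, C2 = 39/4.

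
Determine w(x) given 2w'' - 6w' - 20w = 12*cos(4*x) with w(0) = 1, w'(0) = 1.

Divide through by 2: w'' - 3w' - 10w = 6*cos(4*x).
Characteristic equation r² - 3r - 10 = 0 factors as (r - 5)(r + 2) = 0, so r = 5, -2.
Hence w_h = C1*exp(5*x) + C2*exp(-2*x).
Try w_p = A*cos(4*x) + B*sin(4*x). Substituting and equating the coefficients of cos(4x) and sin(4x) gives A = -39/205, B = -18/205, so w_p = -39*cos(4*x)/205 - 18*sin(4*x)/205.
General solution: w = -39*cos(4*x)/205 - 18*sin(4*x)/205 + C1*exp(5*x) + C2*exp(-2*x).
Apply the initial conditions: w(0) = -39/205 + C1 + C2 = 1 and w'(0) = -72/205 - 2*C2 + 5*C1 = 1. Solving gives C1 = 153/287, C2 = 23/35.

w = -39*cos(4*x)/205 - 18*sin(4*x)/205 + 23*exp(-2*x)/35 + 153*exp(5*x)/287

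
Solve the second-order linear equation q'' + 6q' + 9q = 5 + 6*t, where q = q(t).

q = 1/9 + 2*t/3 + C1*exp(-3*t) + C2*t*exp(-3*t)

Characteristic equation r² + 6r + 9 = 0 has discriminant (6)² - 4·(9) = 0, so r = -3 is a repeated root.
Hence q_h = (C1 + C2*t)*exp(-3*t).
For the particular solution try q_p = A0 + A1*t. Substituting and matching coefficients of each power of t gives A0 = 1/9, A1 = 2/3, so q_p = 1/9 + 2*t/3.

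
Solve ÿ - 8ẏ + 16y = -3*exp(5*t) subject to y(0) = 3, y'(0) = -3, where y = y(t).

y = -3*exp(5*t) + 6*exp(4*t) - 12*t*exp(4*t)

Characteristic equation r² - 8r + 16 = 0 has discriminant (-8)² - 4·(16) = 0, so r = 4 is a repeated root.
Hence y_h = (C1 + C2*t)*exp(4*t).
Try y_p = A*exp(5*t). Substituting into the equation and dividing by exp(5*t) gives A = -3, so y_p = -3*exp(5*t).
General solution: y = -3*exp(5*t) + C1*exp(4*t) + C2*t*exp(4*t).
Apply the initial conditions: y(0) = -3 + C1 = 3 and y'(0) = -15 + C2 + 4*C1 = -3. Solving gives C1 = 6, C2 = -12.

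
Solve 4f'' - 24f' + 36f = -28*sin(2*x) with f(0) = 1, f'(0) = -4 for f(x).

f = -84*cos(2*x)/169 - 35*sin(2*x)/169 + 253*exp(3*x)/169 - 105*x*exp(3*x)/13

Divide through by 4: f'' - 6f' + 9f = -7*sin(2*x).
Characteristic equation r² - 6r + 9 = 0 has discriminant (-6)² - 4·(9) = 0, so r = 3 is a repeated root.
Hence f_h = (C1 + C2*x)*exp(3*x).
Try f_p = A*cos(2*x) + B*sin(2*x). Substituting and equating the coefficients of cos(2x) and sin(2x) gives A = -84/169, B = -35/169, so f_p = -84*cos(2*x)/169 - 35*sin(2*x)/169.
General solution: f = -84*cos(2*x)/169 - 35*sin(2*x)/169 + C1*exp(3*x) + C2*x*exp(3*x).
Apply the initial conditions: f(0) = -84/169 + C1 = 1 and f'(0) = -70/169 + C2 + 3*C1 = -4. Solving gives C1 = 253/169, C2 = -105/13.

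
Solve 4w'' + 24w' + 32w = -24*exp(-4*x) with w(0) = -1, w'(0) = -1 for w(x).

Divide through by 4: w'' + 6w' + 8w = -6*exp(-4*x).
Characteristic equation r² + 6r + 8 = 0 factors as (r + 4)(r + 2) = 0, so r = -4, -2.
Hence w_h = C1*exp(-4*x) + C2*exp(-2*x).
Since exp(-4*x) solves the homogeneous equation (r = -4 is a root of multiplicity 1), multiply the trial by x. Try w_p = A*x*exp(-4*x). Substituting into the equation and dividing by exp(-4*x) gives A = 3, so w_p = 3*x*exp(-4*x).
General solution: w = C1*exp(-4*x) + C2*exp(-2*x) + 3*x*exp(-4*x).
Apply the initial conditions: w(0) = C1 + C2 = -1 and w'(0) = 3 - 4*C1 - 2*C2 = -1. Solving gives C1 = 3, C2 = -4.

w = -4*exp(-2*x) + 3*exp(-4*x) + 3*x*exp(-4*x)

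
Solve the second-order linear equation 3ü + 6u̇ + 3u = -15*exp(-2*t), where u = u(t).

u = -5*exp(-2*t) + C1*exp(-t) + C2*t*exp(-t)

Divide through by 3: u'' + 2u' + u = -5*exp(-2*t).
Characteristic equation r² + 2r + 1 = 0 has discriminant (2)² - 4·(1) = 0, so r = -1 is a repeated root.
Hence u_h = (C1 + C2*t)*exp(-t).
Try u_p = A*exp(-2*t). Substituting into the equation and dividing by exp(-2*t) gives A = -5, so u_p = -5*exp(-2*t).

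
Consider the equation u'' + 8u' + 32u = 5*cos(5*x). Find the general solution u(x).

u = 35*cos(5*x)/1649 + 200*sin(5*x)/1649 + C1*cos(4*x)*exp(-4*x) + C2*exp(-4*x)*sin(4*x)

Characteristic equation r² + 8r + 32 = 0 has discriminant (8)² - 4·(32) = -64 < 0, so r = -4 ± 4i.
Hence u_h = C1*cos(4*x)*exp(-4*x) + C2*exp(-4*x)*sin(4*x).
Try u_p = A*cos(5*x) + B*sin(5*x). Substituting and equating the coefficients of cos(5x) and sin(5x) gives A = 35/1649, B = 200/1649, so u_p = 35*cos(5*x)/1649 + 200*sin(5*x)/1649.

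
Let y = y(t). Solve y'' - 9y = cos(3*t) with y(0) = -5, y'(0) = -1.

Characteristic equation r² - 9 = 0 factors as (r + 3)(r - 3) = 0, so r = -3, 3.
Hence y_h = C1*exp(-3*t) + C2*exp(3*t).
Try y_p = A*cos(3*t) + B*sin(3*t). Substituting and equating the coefficients of cos(3t) and sin(3t) gives A = -1/18, B = 0, so y_p = -cos(3*t)/18.
General solution: y = -cos(3*t)/18 + C1*exp(-3*t) + C2*exp(3*t).
Apply the initial conditions: y(0) = -1/18 + C1 + C2 = -5 and y'(0) = -3*C1 + 3*C2 = -1. Solving gives C1 = -83/36, C2 = -95/36.

y = -95*exp(3*t)/36 - 83*exp(-3*t)/36 - cos(3*t)/18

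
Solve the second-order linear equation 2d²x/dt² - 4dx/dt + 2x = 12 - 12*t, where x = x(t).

Divide through by 2: x'' - 2x' + x = 6 - 6*t.
Characteristic equation r² - 2r + 1 = 0 has discriminant (-2)² - 4·(1) = 0, so r = 1 is a repeated root.
Hence x_h = (C1 + C2*t)*exp(t).
For the particular solution try x_p = A0 + A1*t. Substituting and matching coefficients of each power of t gives A0 = -6, A1 = -6, so x_p = -6 - 6*t.

x = -6 - 6*t + C1*exp(t) + C2*t*exp(t)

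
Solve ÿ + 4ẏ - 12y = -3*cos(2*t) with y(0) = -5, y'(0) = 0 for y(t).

y = -209*exp(-6*t)/160 - 123*exp(2*t)/32 - 3*sin(2*t)/40 + 3*cos(2*t)/20

Characteristic equation r² + 4r - 12 = 0 factors as (r - 2)(r + 6) = 0, so r = 2, -6.
Hence y_h = C1*exp(2*t) + C2*exp(-6*t).
Try y_p = A*cos(2*t) + B*sin(2*t). Substituting and equating the coefficients of cos(2t) and sin(2t) gives A = 3/20, B = -3/40, so y_p = -3*sin(2*t)/40 + 3*cos(2*t)/20.
General solution: y = -3*sin(2*t)/40 + 3*cos(2*t)/20 + C1*exp(2*t) + C2*exp(-6*t).
Apply the initial conditions: y(0) = 3/20 + C1 + C2 = -5 and y'(0) = -3/20 - 6*C2 + 2*C1 = 0. Solving gives C1 = -123/32, C2 = -209/160.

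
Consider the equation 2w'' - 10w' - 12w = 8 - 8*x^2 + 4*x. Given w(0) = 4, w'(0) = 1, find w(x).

w = 41/54 - 13*x/9 + 2*x**2/3 + 17*exp(-x)/7 + 307*exp(6*x)/378

Divide through by 2: w'' - 5w' - 6w = 4 - 4*x^2 + 2*x.
Characteristic equation r² - 5r - 6 = 0 factors as (r - 6)(r + 1) = 0, so r = 6, -1.
Hence w_h = C1*exp(6*x) + C2*exp(-x).
For the particular solution try w_p = A0 + A1*x + A2*x^2. Substituting and matching coefficients of each power of x gives A0 = 41/54, A1 = -13/9, A2 = 2/3, so w_p = 41/54 - 13*x/9 + 2*x^2/3.
General solution: w = 41/54 - 13*x/9 + 2*x^2/3 + C1*exp(6*x) + C2*exp(-x).
Apply the initial conditions: w(0) = 41/54 + C1 + C2 = 4 and w'(0) = -13/9 - C2 + 6*C1 = 1. Solving gives C1 = 307/378, C2 = 17/7.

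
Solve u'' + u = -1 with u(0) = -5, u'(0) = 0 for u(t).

u = -1 - 4*cos(t)

Characteristic equation r² + 1 = 0 has discriminant (0)² - 4·(1) = -4 < 0, so r = ± i.
Hence u_h = C1*cos(t) + C2*sin(t).
For the particular solution try u_p = A0. Substituting and matching coefficients of each power of t gives A0 = -1, so u_p = -1.
General solution: u = -1 + C1*cos(t) + C2*sin(t).
Apply the initial conditions: u(0) = -1 + C1 = -5 and u'(0) = C2 = 0. Solving gives C1 = -4, C2 = 0.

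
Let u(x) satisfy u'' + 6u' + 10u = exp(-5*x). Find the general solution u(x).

u = exp(-5*x)/5 + C1*cos(x)*exp(-3*x) + C2*exp(-3*x)*sin(x)

Characteristic equation r² + 6r + 10 = 0 has discriminant (6)² - 4·(10) = -4 < 0, so r = -3 ± i.
Hence u_h = C1*cos(x)*exp(-3*x) + C2*exp(-3*x)*sin(x).
Try u_p = A*exp(-5*x). Substituting into the equation and dividing by exp(-5*x) gives A = 1/5, so u_p = exp(-5*x)/5.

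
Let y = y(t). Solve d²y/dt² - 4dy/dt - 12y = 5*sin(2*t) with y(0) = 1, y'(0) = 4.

y = -sin(2*t)/4 + cos(2*t)/8 + 3*exp(-2*t)/32 + 25*exp(6*t)/32

Characteristic equation r² - 4r - 12 = 0 factors as (r - 6)(r + 2) = 0, so r = 6, -2.
Hence y_h = C1*exp(6*t) + C2*exp(-2*t).
Try y_p = A*cos(2*t) + B*sin(2*t). Substituting and equating the coefficients of cos(2t) and sin(2t) gives A = 1/8, B = -1/4, so y_p = -sin(2*t)/4 + cos(2*t)/8.
General solution: y = -sin(2*t)/4 + cos(2*t)/8 + C1*exp(6*t) + C2*exp(-2*t).
Apply the initial conditions: y(0) = 1/8 + C1 + C2 = 1 and y'(0) = -1/2 - 2*C2 + 6*C1 = 4. Solving gives C1 = 25/32, C2 = 3/32.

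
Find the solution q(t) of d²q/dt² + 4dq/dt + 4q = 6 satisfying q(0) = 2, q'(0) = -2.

Characteristic equation r² + 4r + 4 = 0 has discriminant (4)² - 4·(4) = 0, so r = -2 is a repeated root.
Hence q_h = (C1 + C2*t)*exp(-2*t).
For the particular solution try q_p = A0. Substituting and matching coefficients of each power of t gives A0 = 3/2, so q_p = 3/2.
General solution: q = 3/2 + C1*exp(-2*t) + C2*t*exp(-2*t).
Apply the initial conditions: q(0) = 3/2 + C1 = 2 and q'(0) = C2 - 2*C1 = -2. Solving gives C1 = 1/2, C2 = -1.

q = 3/2 + exp(-2*t)/2 - t*exp(-2*t)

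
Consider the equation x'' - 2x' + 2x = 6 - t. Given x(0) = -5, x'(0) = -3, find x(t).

x = 5/2 - t/2 + 5*exp(t)*sin(t) - 15*cos(t)*exp(t)/2

Characteristic equation r² - 2r + 2 = 0 has discriminant (-2)² - 4·(2) = -4 < 0, so r = 1 ± i.
Hence x_h = C1*cos(t)*exp(t) + C2*exp(t)*sin(t).
For the particular solution try x_p = A0 + A1*t. Substituting and matching coefficients of each power of t gives A0 = 5/2, A1 = -1/2, so x_p = 5/2 - t/2.
General solution: x = 5/2 - t/2 + C1*cos(t)*exp(t) + C2*exp(t)*sin(t).
Apply the initial conditions: x(0) = 5/2 + C1 = -5 and x'(0) = -1/2 + C1 + C2 = -3. Solving gives C1 = -15/2, C2 = 5.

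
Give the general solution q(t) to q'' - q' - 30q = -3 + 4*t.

Characteristic equation r² - r - 30 = 0 factors as (r - 6)(r + 5) = 0, so r = 6, -5.
Hence q_h = C1*exp(6*t) + C2*exp(-5*t).
For the particular solution try q_p = A0 + A1*t. Substituting and matching coefficients of each power of t gives A0 = 47/450, A1 = -2/15, so q_p = 47/450 - 2*t/15.

q = 47/450 - 2*t/15 + C1*exp(6*t) + C2*exp(-5*t)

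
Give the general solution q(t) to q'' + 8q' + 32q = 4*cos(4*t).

Characteristic equation r² + 8r + 32 = 0 has discriminant (8)² - 4·(32) = -64 < 0, so r = -4 ± 4i.
Hence q_h = C1*cos(4*t)*exp(-4*t) + C2*exp(-4*t)*sin(4*t).
Try q_p = A*cos(4*t) + B*sin(4*t). Substituting and equating the coefficients of cos(4t) and sin(4t) gives A = 1/20, B = 1/10, so q_p = sin(4*t)/10 + cos(4*t)/20.

q = sin(4*t)/10 + cos(4*t)/20 + C1*cos(4*t)*exp(-4*t) + C2*exp(-4*t)*sin(4*t)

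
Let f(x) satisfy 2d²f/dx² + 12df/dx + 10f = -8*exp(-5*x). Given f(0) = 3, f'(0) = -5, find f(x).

Divide through by 2: f'' + 6f' + 5f = -4*exp(-5*x).
Characteristic equation r² + 6r + 5 = 0 factors as (r + 1)(r + 5) = 0, so r = -1, -5.
Hence f_h = C1*exp(-x) + C2*exp(-5*x).
Since exp(-5*x) solves the homogeneous equation (r = -5 is a root of multiplicity 1), multiply the trial by x. Try f_p = A*x*exp(-5*x). Substituting into the equation and dividing by exp(-5*x) gives A = 1, so f_p = x*exp(-5*x).
General solution: f = C1*exp(-x) + C2*exp(-5*x) + x*exp(-5*x).
Apply the initial conditions: f(0) = C1 + C2 = 3 and f'(0) = 1 - C1 - 5*C2 = -5. Solving gives C1 = 9/4, C2 = 3/4.

f = 3*exp(-5*x)/4 + 9*exp(-x)/4 + x*exp(-5*x)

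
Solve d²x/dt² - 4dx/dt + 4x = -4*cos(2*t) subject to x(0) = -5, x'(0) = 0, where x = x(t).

Characteristic equation r² - 4r + 4 = 0 has discriminant (-4)² - 4·(4) = 0, so r = 2 is a repeated root.
Hence x_h = (C1 + C2*t)*exp(2*t).
Try x_p = A*cos(2*t) + B*sin(2*t). Substituting and equating the coefficients of cos(2t) and sin(2t) gives A = 0, B = 1/2, so x_p = sin(2*t)/2.
General solution: x = sin(2*t)/2 + C1*exp(2*t) + C2*t*exp(2*t).
Apply the initial conditions: x(0) = C1 = -5 and x'(0) = 1 + C2 + 2*C1 = 0. Solving gives C1 = -5, C2 = 9.

x = sin(2*t)/2 - 5*exp(2*t) + 9*t*exp(2*t)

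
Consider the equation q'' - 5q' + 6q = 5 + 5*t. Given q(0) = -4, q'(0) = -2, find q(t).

Characteristic equation r² - 5r + 6 = 0 factors as (r - 2)(r - 3) = 0, so r = 2, 3.
Hence q_h = C1*exp(2*t) + C2*exp(3*t).
For the particular solution try q_p = A0 + A1*t. Substituting and matching coefficients of each power of t gives A0 = 55/36, A1 = 5/6, so q_p = 55/36 + 5*t/6.
General solution: q = 55/36 + 5*t/6 + C1*exp(2*t) + C2*exp(3*t).
Apply the initial conditions: q(0) = 55/36 + C1 + C2 = -4 and q'(0) = 5/6 + 2*C1 + 3*C2 = -2. Solving gives C1 = -55/4, C2 = 74/9.

q = 55/36 - 55*exp(2*t)/4 + 5*t/6 + 74*exp(3*t)/9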